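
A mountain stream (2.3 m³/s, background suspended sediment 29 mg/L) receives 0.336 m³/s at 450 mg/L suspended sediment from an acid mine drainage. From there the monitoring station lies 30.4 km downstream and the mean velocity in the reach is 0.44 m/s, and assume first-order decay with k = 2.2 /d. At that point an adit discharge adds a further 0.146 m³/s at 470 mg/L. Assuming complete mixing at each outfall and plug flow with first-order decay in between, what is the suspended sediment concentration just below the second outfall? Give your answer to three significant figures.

Conservation of mass: C = (2.300·29.00 + 0.3360·450.0) / 2.636 = 217.9/2.636 = 82.66 mg/L; combined flow 2.636 m³/s.
Travel time t = 30.4·1000 / 0.44 = 69090 s = 19.19 h.
After decay, C = 82.66 × e^(−kt) = 82.66 × 0.1722 = 14.23 mg/L.
Second outfall: C = (2.636·14.23 + 0.1460·470.0)/2.782 = 38.15 mg/L.

38.2 mg/L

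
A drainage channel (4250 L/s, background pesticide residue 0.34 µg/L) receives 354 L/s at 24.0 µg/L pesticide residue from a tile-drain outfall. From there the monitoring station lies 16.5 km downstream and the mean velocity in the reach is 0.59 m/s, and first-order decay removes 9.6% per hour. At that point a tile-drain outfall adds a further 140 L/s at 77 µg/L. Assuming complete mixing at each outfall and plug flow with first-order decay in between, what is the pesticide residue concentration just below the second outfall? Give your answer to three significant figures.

Conservation of mass: C = (4250·0.3400 + 354.0·24.00) / 4604 = 9941/4604 = 2.159 µg/L; combined flow 4604 L/s.
Travel time t = 16.5·1000 / 0.59 = 27970 s = 7.768 h.
9.6%/h lost → k = −ln(1 − 0.096) = 0.1009 h⁻¹.
First-order decay: C = 2.159·exp(−k·t) = 2.159·0.4566 = 0.9858 µg/L.
Second outfall: C = (4604·0.9858 + 140.0·77.00)/4744 = 3.229 µg/L.

3.23 µg/L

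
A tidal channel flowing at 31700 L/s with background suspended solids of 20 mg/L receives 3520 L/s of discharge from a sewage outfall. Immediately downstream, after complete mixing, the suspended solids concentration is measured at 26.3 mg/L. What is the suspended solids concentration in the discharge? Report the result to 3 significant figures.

Mass balance: 31700·20.00 + 3520·Cₑ = 35220·26.30
→ Cₑ = (35220·26.30 − 31700·20.00) / 3520 = 83.04 mg/L.

83.0 mg/L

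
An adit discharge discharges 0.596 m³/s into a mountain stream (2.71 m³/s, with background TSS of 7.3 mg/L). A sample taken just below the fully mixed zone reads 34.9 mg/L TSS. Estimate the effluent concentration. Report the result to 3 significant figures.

160 mg/L

Mass balance: 2.710·7.300 + 0.5960·Cₑ = 3.306·34.90
→ Cₑ = (3.306·34.90 − 2.710·7.300) / 0.5960 = 160.4 mg/L.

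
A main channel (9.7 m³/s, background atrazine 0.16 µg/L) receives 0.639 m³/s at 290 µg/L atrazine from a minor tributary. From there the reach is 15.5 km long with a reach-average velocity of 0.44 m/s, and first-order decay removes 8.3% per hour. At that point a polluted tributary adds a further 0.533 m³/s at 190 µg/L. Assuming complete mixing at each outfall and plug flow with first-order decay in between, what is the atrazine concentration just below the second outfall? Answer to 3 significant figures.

Mixed concentration C = ΣQC/ΣQ = (9.700·0.1600 + 0.6390·290.0) / 10.34 = 186.9/10.34 = 18.07 µg/L; combined flow 10.34 m³/s.
Travel time t = 15.5·1000 / 0.44 = 35230 s = 9.785 h.
8.3%/h lost → k = −ln(1 − 0.083) = 0.08665 h⁻¹.
Decay over the reach: 18.07·exp(−kt) = 18.07·0.4283 = 7.741 µg/L.
Second outfall: C = (10.34·7.741 + 0.5330·190.0)/10.87 = 16.68 µg/L.

16.7 µg/L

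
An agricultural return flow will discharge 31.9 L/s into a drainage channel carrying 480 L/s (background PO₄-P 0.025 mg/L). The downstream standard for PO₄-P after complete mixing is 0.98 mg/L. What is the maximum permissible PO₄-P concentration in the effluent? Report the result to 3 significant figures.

At the limit, (Qr·Cr + Qe·Cₑ)/(Qr + Qe) = 0.98:
Cₑ = (511.9·0.98 − 480.0·0.02500) / 31.90 = 15.35 mg/L.

15.3 mg/L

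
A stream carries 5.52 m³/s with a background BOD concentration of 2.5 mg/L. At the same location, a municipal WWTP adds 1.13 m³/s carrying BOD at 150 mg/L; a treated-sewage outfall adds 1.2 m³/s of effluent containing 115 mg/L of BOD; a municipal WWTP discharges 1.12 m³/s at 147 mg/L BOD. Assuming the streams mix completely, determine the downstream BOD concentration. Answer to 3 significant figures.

Conservation of mass: C = (5.520·2.500 + 1.130·150.0 + 1.200·115.0 + 1.120·147.0) / 8.970 = 485.9/8.970 = 54.17 mg/L.

54.2 mg/L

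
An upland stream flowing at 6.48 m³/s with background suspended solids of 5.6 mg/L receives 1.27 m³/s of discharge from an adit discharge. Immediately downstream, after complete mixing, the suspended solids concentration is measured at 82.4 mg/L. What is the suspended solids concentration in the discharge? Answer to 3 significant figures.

Mass balance: 6.480·5.600 + 1.270·Cₑ = 7.750·82.40
→ Cₑ = (7.750·82.40 − 6.480·5.600) / 1.270 = 474.3 mg/L.

474 mg/L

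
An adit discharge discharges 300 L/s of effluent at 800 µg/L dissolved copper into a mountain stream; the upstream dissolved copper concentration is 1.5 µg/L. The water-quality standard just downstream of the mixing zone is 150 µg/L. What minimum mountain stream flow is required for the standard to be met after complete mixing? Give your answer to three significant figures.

Set C_mix = 150: (Q·1.500 + 300.0·800.0) / (Q + 300.0) = 150
→ Q = 300.0·(800.0 − 150)/(150 − 1.500) = 1313 L/s.

1310 L/s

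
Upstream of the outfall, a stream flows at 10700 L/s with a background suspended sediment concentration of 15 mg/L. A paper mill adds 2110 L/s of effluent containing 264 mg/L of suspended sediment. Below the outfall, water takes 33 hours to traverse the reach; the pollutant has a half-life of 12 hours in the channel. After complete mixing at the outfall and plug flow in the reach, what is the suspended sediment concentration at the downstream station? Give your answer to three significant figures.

After mixing, C = (10700·15.00 + 2110·264.0) / 12810 = 717500/12810 = 56.01 mg/L.
Half-life 12 h → k = ln 2 / 12 = 0.05776 h⁻¹ = 1.386 d⁻¹.
After decay, C = 56.01 × e^(−kt) = 56.01 × 0.1487 = 8.327 mg/L.

8.33 mg/L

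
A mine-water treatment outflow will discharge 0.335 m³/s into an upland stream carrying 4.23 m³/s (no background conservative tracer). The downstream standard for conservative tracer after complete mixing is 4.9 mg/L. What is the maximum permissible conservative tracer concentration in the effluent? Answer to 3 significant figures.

At the limit, (Qr·Cr + Qe·Cₑ)/(Qr + Qe) = 4.9:
Cₑ = (4.565·4.9 − 4.230·0) / 0.3350 = 66.77 mg/L.

66.8 mg/L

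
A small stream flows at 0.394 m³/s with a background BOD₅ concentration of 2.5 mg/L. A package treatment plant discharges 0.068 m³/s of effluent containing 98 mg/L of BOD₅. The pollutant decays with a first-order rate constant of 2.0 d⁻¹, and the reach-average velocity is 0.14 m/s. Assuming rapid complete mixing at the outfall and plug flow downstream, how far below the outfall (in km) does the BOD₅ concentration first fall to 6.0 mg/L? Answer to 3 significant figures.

6.14 km

After mixing, C = (0.3940·2.500 + 0.06800·98.00) / 0.4620 = 7.649/0.4620 = 16.56 mg/L.
Set 16.56·exp(−k·t) = 6.0 → t = ln(16.56/6.0)/k = 43850 s = 12.18 h.
Distance = v·t = 0.14·43850 = 6139 m = 6.139 km.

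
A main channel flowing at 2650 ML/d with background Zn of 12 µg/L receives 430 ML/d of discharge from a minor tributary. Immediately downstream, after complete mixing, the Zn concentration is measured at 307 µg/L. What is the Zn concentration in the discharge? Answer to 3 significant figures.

2130 µg/L

Mass balance: 2650·12.00 + 430.0·Cₑ = 3080·307.0
→ Cₑ = (3080·307.0 − 2650·12.00) / 430.0 = 2125 µg/L.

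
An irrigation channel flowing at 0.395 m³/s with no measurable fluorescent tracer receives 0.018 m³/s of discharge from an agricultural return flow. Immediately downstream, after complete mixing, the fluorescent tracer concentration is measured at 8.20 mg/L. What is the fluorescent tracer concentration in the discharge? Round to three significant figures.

Mass balance: 0.3950·0 + 0.01800·Cₑ = 0.4130·8.200
→ Cₑ = (0.4130·8.200 − 0.3950·0) / 0.01800 = 188.1 mg/L.

188 mg/L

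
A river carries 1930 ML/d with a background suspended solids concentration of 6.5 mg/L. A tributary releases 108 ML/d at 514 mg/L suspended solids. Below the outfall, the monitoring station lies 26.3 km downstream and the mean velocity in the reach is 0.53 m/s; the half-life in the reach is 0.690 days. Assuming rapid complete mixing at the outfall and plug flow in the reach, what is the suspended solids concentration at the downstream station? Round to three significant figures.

Mass balance: C = (1930·6.500 + 108.0·514.0) / 2038 = 68060/2038 = 33.39 mg/L.
Travel time t = 26.3·1000 / 0.53 = 49620 s = 13.78 h.
Half-life 0.690 d → k = ln 2 / 0.690 = 1.005 d⁻¹.
Applying C = C₀e^(−kt): 33.39 × 0.5616 = 18.75 mg/L.

18.8 mg/L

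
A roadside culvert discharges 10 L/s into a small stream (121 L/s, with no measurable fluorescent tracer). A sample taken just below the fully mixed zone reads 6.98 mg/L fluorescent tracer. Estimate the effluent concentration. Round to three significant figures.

91.4 mg/L

Mass balance: 121.0·0 + 10.00·Cₑ = 131.0·6.980
→ Cₑ = (131.0·6.980 − 121.0·0) / 10.00 = 91.44 mg/L.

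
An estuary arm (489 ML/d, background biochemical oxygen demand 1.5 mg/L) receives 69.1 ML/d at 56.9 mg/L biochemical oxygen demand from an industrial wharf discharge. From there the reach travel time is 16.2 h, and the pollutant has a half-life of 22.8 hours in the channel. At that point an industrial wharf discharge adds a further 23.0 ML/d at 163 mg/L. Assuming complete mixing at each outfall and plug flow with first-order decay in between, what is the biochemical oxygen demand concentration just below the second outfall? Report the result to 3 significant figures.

11.4 mg/L

Conservation of mass: C = (489.0·1.500 + 69.10·56.90) / 558.1 = 4665/558.1 = 8.359 mg/L; combined flow 558.1 ML/d.
Half-life 22.8 h → k = ln 2 / 22.8 = 0.03040 h⁻¹ = 0.7296 d⁻¹.
Decay over the reach: 8.359·exp(−kt) = 8.359·0.6111 = 5.108 mg/L.
At the second outfall, C = (558.1·5.108 + 23.00·163.0) / (558.1 + 23.00) = 11.36 mg/L.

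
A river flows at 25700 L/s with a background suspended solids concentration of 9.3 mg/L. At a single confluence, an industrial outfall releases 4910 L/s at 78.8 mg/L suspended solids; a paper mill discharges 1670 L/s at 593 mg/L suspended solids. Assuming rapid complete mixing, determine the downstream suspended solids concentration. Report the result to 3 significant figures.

50.1 mg/L

Conservation of mass: C = (25700·9.300 + 4910·78.80 + 1670·593.0) / 32280 = 1616000/32280 = 50.07 mg/L.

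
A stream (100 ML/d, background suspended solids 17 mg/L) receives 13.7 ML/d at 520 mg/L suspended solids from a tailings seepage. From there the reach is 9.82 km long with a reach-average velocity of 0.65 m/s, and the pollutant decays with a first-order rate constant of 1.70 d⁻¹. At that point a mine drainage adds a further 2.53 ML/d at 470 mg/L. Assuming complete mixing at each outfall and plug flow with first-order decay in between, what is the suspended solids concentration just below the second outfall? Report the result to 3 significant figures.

Mixed concentration C = ΣQC/ΣQ = (100.0·17.00 + 13.70·520.0) / 113.7 = 8824/113.7 = 77.61 mg/L; combined flow 113.7 ML/d.
Travel time t = 9.82·1000 / 0.65 = 15110 s = 4.197 h.
After decay, C = 77.61 × e^(−kt) = 77.61 × 0.7429 = 57.65 mg/L.
At the second outfall, C = (113.7·57.65 + 2.530·470.0) / (113.7 + 2.530) = 66.63 mg/L.

66.6 mg/L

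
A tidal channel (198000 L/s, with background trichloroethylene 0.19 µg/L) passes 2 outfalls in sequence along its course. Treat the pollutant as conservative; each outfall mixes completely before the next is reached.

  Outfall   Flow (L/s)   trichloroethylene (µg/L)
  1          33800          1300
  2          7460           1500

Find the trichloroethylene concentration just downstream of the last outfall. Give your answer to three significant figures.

Outfall 1: combined Q = 231800 L/s; C = (198000·0.1900 + 33800·1300)/231800 = 189.7 µg/L.
Outfall 2: combined Q = 239300 L/s; C = (231800·189.7 + 7460·1500)/239300 = 230.6 µg/L.

231 µg/L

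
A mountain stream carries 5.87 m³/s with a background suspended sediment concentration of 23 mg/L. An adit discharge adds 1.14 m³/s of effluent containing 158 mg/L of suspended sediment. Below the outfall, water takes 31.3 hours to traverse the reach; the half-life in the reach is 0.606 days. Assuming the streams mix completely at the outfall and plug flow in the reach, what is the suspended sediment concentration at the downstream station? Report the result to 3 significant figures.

10.1 mg/L

Mixed concentration C = ΣQC/ΣQ = (5.870·23.00 + 1.140·158.0) / 7.010 = 315.1/7.010 = 44.95 mg/L.
Half-life 0.606 d → k = ln 2 / 0.606 = 1.144 d⁻¹.
After decay, C = 44.95 × e^(−kt) = 44.95 × 0.2250 = 10.11 mg/L.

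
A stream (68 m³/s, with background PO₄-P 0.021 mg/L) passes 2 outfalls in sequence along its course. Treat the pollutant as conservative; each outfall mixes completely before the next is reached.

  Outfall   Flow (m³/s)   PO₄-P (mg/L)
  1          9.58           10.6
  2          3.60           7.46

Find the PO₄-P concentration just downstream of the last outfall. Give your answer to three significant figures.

1.60 mg/L

Below outfall 1: Q → 77.58 m³/s, C = (68.00·0.02100 + 9.580·10.60)/77.58 = 1.327 mg/L.
Below outfall 2: Q → 81.18 m³/s, C = (77.58·1.327 + 3.600·7.460)/81.18 = 1.599 mg/L.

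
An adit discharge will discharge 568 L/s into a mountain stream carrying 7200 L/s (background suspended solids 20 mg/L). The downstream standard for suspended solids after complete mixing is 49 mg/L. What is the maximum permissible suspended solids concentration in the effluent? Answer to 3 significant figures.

417 mg/L

At the limit, (Qr·Cr + Qe·Cₑ)/(Qr + Qe) = 49:
Cₑ = (7768·49 − 7200·20.00) / 568.0 = 416.6 mg/L.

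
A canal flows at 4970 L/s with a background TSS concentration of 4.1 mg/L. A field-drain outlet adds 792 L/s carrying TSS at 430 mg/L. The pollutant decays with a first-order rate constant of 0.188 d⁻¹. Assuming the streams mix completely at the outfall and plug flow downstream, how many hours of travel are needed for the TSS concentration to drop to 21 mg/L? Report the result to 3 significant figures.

140 h

Conservation of mass: C = (4970·4.100 + 792.0·430.0) / 5762 = 360900/5762 = 62.64 mg/L.
62.64·exp(−k·t) = 21 → t = ln(62.64/21)/k = 502300 s = 139.5 h.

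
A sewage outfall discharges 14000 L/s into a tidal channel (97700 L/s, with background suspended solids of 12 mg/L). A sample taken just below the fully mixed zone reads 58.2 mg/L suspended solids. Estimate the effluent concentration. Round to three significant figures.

Mass balance: 97700·12.00 + 14000·Cₑ = 111700·58.20
→ Cₑ = (111700·58.20 − 97700·12.00) / 14000 = 380.6 mg/L.

381 mg/L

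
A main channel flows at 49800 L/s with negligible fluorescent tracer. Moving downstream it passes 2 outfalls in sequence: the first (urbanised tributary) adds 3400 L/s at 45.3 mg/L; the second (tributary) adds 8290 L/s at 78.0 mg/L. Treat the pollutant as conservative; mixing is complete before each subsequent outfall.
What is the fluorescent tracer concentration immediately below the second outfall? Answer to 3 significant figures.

13.0 mg/L

Outfall 1: combined Q = 53200 L/s; C = (49800·0 + 3400·45.30)/53200 = 2.895 mg/L.
Outfall 2: combined Q = 61490 L/s; C = (53200·2.895 + 8290·78.00)/61490 = 13.02 mg/L.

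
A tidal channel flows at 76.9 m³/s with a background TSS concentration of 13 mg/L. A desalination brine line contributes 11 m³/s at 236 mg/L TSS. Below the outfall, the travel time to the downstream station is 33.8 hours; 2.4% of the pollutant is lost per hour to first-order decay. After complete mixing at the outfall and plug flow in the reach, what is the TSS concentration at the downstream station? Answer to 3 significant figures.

18.0 mg/L

Mixed concentration C = ΣQC/ΣQ = (76.90·13.00 + 11.00·236.0) / 87.90 = 3596/87.90 = 40.91 mg/L.
2.4%/h lost → k = −ln(1 − 0.024) = 0.02429 h⁻¹.
After decay, C = 40.91 × e^(−kt) = 40.91 × 0.4400 = 18.00 mg/L.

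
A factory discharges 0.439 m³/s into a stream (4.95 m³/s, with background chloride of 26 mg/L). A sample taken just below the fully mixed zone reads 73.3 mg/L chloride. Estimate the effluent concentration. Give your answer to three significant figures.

607 mg/L

Mass balance: 4.950·26.00 + 0.4390·Cₑ = 5.389·73.30
→ Cₑ = (5.389·73.30 − 4.950·26.00) / 0.4390 = 606.6 mg/L.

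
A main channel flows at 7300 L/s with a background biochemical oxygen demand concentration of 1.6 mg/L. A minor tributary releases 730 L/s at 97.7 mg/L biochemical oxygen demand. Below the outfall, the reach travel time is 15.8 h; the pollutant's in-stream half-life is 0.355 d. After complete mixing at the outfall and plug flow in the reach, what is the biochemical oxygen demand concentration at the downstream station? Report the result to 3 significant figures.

2.86 mg/L

After mixing, C = (7300·1.600 + 730.0·97.70) / 8030 = 83000/8030 = 10.34 mg/L.
Half-life 0.355 d → k = ln 2 / 0.355 = 1.953 d⁻¹.
First-order decay: C = 10.34·exp(−k·t) = 10.34·0.2765 = 2.858 mg/L.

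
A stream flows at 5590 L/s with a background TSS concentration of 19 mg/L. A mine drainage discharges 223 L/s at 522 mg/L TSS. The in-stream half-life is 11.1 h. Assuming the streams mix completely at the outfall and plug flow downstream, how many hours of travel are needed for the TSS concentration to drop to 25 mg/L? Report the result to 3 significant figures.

Mass balance: C = (5590·19.00 + 223.0·522.0) / 5813 = 222600/5813 = 38.30 mg/L.
Half-life 11.1 h → k = ln 2 / 11.1 = 0.06245 h⁻¹ = 1.499 d⁻¹.
38.30·exp(−k·t) = 25 → t = ln(38.30/25)/k = 24590 s = 6.830 h.

6.83 h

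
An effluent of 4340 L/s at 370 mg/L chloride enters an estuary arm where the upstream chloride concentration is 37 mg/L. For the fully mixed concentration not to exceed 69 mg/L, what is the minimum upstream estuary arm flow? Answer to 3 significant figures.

40800 L/s

Set C_mix = 69: (Q·37.00 + 4340·370.0) / (Q + 4340) = 69
→ Q = 4340·(370.0 − 69)/(69 − 37.00) = 40820 L/s.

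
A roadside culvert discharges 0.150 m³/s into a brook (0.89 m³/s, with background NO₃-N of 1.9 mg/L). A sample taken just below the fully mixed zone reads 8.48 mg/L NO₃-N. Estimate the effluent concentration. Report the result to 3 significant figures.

47.5 mg/L

Mass balance: 0.8900·1.900 + 0.1500·Cₑ = 1.040·8.480
→ Cₑ = (1.040·8.480 − 0.8900·1.900) / 0.1500 = 47.52 mg/L.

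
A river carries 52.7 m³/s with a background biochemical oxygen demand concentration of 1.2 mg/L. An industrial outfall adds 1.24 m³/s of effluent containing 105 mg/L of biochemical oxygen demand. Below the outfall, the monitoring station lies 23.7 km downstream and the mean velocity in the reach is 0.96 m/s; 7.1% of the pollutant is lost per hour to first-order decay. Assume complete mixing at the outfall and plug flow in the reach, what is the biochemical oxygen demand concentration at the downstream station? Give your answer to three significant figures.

Flow-weighted average: C = (52.70·1.200 + 1.240·105.0) / 53.94 = 193.4/53.94 = 3.586 mg/L.
Travel time t = 23.7·1000 / 0.96 = 24690 s = 6.858 h.
7.1%/h lost → k = −ln(1 − 0.071) = 0.07365 h⁻¹.
After decay, C = 3.586 × e^(−kt) = 3.586 × 0.6035 = 2.164 mg/L.

2.16 mg/L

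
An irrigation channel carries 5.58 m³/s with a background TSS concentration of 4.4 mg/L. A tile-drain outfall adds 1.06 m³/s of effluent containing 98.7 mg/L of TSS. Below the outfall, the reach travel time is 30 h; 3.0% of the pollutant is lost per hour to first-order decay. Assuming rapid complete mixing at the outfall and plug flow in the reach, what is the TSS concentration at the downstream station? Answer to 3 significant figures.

7.80 mg/L

Mixed concentration C = ΣQC/ΣQ = (5.580·4.400 + 1.060·98.70) / 6.640 = 129.2/6.640 = 19.45 mg/L.
3.0%/h lost → k = −ln(1 − 0.03) = 0.03046 h⁻¹.
After decay, C = 19.45 × e^(−kt) = 19.45 × 0.4010 = 7.801 mg/L.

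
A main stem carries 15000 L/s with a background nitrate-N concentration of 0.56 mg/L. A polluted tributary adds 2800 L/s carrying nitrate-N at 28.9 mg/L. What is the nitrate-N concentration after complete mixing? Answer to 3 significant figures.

Mixed concentration C = ΣQC/ΣQ = (15000·0.5600 + 2800·28.90) / 17800 = 89320/17800 = 5.018 mg/L.

5.02 mg/L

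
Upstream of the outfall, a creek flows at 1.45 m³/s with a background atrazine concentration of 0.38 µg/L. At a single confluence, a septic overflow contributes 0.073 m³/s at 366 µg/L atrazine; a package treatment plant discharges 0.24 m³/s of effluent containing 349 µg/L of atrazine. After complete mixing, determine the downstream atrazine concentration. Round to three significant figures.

63.0 µg/L

Mass balance: C = (1.450·0.3800 + 0.07300·366.0 + 0.2400·349.0) / 1.763 = 111.0/1.763 = 62.98 µg/L.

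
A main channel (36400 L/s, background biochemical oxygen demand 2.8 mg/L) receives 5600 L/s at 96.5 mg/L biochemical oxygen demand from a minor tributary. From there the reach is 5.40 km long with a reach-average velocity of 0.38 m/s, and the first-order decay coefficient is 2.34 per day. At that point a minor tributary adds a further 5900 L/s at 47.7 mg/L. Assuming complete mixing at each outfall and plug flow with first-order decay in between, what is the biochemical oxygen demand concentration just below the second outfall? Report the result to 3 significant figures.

15.0 mg/L

Flow-weighted average: C = (36400·2.800 + 5600·96.50) / 42000 = 642300/42000 = 15.29 mg/L; combined flow 42000 L/s.
Travel time t = 5.40·1000 / 0.38 = 14210 s = 3.947 h.
After decay, C = 15.29 × e^(−kt) = 15.29 × 0.6805 = 10.41 mg/L.
Second outfall: C = (42000·10.41 + 5900·47.70)/47900 = 15.00 mg/L.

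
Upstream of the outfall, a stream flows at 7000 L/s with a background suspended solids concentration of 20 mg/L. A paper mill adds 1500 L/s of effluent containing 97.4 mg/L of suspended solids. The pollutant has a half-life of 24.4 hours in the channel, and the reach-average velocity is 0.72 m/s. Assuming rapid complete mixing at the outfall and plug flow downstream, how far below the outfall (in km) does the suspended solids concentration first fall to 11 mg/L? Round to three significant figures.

Mixed concentration C = ΣQC/ΣQ = (7000·20.00 + 1500·97.40) / 8500 = 286100/8500 = 33.66 mg/L.
Half-life 24.4 h → k = ln 2 / 24.4 = 0.02841 h⁻¹ = 0.6818 d⁻¹.
Set 33.66·exp(−k·t) = 11 → t = ln(33.66/11)/k = 141700 s = 39.37 h.
Distance = v·t = 0.72·141700 = 102000 m = 102.0 km.

102 km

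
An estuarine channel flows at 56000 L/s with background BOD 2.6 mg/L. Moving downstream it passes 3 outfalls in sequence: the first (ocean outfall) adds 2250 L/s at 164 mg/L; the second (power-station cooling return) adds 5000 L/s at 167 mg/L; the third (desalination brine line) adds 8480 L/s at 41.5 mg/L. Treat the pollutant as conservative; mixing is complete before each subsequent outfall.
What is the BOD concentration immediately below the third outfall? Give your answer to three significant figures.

23.7 mg/L

Below outfall 1: Q → 58250 L/s, C = (56000·2.600 + 2250·164.0)/58250 = 8.834 mg/L.
Below outfall 2: Q → 63250 L/s, C = (58250·8.834 + 5000·167.0)/63250 = 21.34 mg/L.
Below outfall 3: Q → 71730 L/s, C = (63250·21.34 + 8480·41.50)/71730 = 23.72 mg/L.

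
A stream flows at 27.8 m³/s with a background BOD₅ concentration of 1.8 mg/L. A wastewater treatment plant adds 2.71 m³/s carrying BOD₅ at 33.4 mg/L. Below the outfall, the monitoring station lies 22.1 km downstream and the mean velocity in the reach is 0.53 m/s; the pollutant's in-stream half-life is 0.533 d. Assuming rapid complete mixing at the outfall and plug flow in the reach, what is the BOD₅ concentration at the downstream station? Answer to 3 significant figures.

Conservation of mass: C = (27.80·1.800 + 2.710·33.40) / 30.51 = 140.6/30.51 = 4.607 mg/L.
Travel time t = 22.1·1000 / 0.53 = 41700 s = 11.58 h.
Half-life 0.533 d → k = ln 2 / 0.533 = 1.300 d⁻¹.
First-order decay: C = 4.607·exp(−k·t) = 4.607·0.5339 = 2.459 mg/L.

2.46 mg/L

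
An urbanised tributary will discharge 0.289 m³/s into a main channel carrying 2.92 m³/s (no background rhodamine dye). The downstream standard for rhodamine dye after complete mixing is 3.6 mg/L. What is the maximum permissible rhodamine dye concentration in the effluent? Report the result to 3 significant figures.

40.0 mg/L

At the limit, (Qr·Cr + Qe·Cₑ)/(Qr + Qe) = 3.6:
Cₑ = (3.209·3.6 − 2.920·0) / 0.2890 = 39.97 mg/L.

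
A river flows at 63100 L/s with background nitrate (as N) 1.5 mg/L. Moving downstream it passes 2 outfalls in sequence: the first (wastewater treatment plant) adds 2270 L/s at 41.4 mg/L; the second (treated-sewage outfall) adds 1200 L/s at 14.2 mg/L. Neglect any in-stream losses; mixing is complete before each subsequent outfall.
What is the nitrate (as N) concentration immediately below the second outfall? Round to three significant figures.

3.09 mg/L

Below outfall 1: Q → 65370 L/s, C = (63100·1.500 + 2270·41.40)/65370 = 2.886 mg/L.
Below outfall 2: Q → 66570 L/s, C = (65370·2.886 + 1200·14.20)/66570 = 3.089 mg/L.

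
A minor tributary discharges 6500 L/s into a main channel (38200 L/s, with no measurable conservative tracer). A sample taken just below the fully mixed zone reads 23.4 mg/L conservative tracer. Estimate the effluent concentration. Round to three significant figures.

Mass balance: 38200·0 + 6500·Cₑ = 44700·23.40
→ Cₑ = (44700·23.40 − 38200·0) / 6500 = 160.9 mg/L.

161 mg/L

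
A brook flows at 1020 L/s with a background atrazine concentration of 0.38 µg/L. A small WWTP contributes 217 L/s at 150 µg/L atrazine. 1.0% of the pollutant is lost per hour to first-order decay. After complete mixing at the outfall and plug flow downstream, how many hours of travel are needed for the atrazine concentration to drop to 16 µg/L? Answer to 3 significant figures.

Mixed concentration C = ΣQC/ΣQ = (1020·0.3800 + 217.0·150.0) / 1237 = 32940/1237 = 26.63 µg/L.
1.0%/h lost → k = −ln(1 − 0.01) = 0.01005 h⁻¹.
26.63·exp(−k·t) = 16 → t = ln(26.63/16)/k = 182400 s = 50.68 h.

50.7 h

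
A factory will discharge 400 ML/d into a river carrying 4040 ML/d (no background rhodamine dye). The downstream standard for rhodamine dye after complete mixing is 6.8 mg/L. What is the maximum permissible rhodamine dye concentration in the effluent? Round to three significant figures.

75.5 mg/L

At the limit, (Qr·Cr + Qe·Cₑ)/(Qr + Qe) = 6.8:
Cₑ = (4440·6.8 − 4040·0) / 400.0 = 75.48 mg/L.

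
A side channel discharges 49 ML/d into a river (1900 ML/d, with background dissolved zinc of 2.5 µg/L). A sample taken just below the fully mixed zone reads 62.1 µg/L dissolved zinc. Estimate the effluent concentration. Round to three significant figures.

2370 µg/L

Mass balance: 1900·2.500 + 49.00·Cₑ = 1949·62.10
→ Cₑ = (1949·62.10 − 1900·2.500) / 49.00 = 2373 µg/L.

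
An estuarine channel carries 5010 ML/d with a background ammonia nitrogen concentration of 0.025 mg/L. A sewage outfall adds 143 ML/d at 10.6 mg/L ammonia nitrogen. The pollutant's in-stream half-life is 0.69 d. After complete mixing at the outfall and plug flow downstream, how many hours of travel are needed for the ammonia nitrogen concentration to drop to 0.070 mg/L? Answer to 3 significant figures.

Flow-weighted average: C = (5010·0.02500 + 143.0·10.60) / 5153 = 1641/5153 = 0.3185 mg/L.
Half-life 0.69 d → k = ln 2 / 0.69 = 1.005 d⁻¹.
0.3185·exp(−k·t) = 0.070 → t = ln(0.3185/0.070)/k = 130300 s = 36.20 h.

36.2 h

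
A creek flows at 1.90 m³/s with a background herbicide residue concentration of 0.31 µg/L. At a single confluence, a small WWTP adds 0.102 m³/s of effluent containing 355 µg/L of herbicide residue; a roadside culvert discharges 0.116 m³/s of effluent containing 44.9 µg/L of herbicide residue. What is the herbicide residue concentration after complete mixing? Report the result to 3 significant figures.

Mixed concentration C = ΣQC/ΣQ = (1.900·0.3100 + 0.1020·355.0 + 0.1160·44.90) / 2.118 = 42.01/2.118 = 19.83 µg/L.

19.8 µg/L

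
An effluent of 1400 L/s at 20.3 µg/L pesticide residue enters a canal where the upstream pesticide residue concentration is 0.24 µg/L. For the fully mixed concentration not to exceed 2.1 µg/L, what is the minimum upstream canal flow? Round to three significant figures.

Set C_mix = 2.1: (Q·0.2400 + 1400·20.30) / (Q + 1400) = 2.1
→ Q = 1400·(20.30 − 2.1)/(2.1 − 0.2400) = 13700 L/s.

13700 L/s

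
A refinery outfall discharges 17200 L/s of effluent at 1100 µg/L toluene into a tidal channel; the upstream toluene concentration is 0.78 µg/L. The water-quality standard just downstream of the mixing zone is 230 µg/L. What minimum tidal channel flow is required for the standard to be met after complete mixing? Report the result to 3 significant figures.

65300 L/s

Set C_mix = 230: (Q·0.7800 + 17200·1100) / (Q + 17200) = 230
→ Q = 17200·(1100 − 230)/(230 − 0.7800) = 65280 L/s.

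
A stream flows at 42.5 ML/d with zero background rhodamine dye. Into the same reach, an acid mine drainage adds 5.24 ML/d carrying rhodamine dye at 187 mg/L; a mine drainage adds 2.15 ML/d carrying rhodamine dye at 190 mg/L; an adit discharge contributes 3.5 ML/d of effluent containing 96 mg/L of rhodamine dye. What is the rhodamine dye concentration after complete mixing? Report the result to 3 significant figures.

Mass balance: C = (42.50·0 + 5.240·187.0 + 2.150·190.0 + 3.500·96.00) / 53.39 = 1724/53.39 = 32.30 mg/L.

32.3 mg/L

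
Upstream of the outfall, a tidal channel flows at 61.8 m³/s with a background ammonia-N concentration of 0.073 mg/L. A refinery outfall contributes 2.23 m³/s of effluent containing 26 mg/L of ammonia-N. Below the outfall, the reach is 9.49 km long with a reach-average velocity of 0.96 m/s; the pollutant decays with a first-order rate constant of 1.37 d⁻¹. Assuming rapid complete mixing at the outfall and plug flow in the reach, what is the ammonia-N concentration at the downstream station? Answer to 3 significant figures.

0.834 mg/L

Mixed concentration C = ΣQC/ΣQ = (61.80·0.07300 + 2.230·26.00) / 64.03 = 62.49/64.03 = 0.9760 mg/L.
Travel time t = 9.49·1000 / 0.96 = 9885 s = 2.746 h.
Applying C = C₀e^(−kt): 0.9760 × 0.8549 = 0.8344 mg/L.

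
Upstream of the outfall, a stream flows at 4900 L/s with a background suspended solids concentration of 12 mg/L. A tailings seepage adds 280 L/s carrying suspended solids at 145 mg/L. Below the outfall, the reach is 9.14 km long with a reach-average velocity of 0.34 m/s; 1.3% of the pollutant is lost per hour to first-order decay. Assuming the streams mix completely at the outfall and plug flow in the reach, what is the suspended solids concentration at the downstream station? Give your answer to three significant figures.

17.4 mg/L

Mass balance: C = (4900·12.00 + 280.0·145.0) / 5180 = 99400/5180 = 19.19 mg/L.
Travel time t = 9.14·1000 / 0.34 = 26880 s = 7.467 h.
1.3%/h lost → k = −ln(1 − 0.013) = 0.01309 h⁻¹.
Applying C = C₀e^(−kt): 19.19 × 0.9069 = 17.40 mg/L.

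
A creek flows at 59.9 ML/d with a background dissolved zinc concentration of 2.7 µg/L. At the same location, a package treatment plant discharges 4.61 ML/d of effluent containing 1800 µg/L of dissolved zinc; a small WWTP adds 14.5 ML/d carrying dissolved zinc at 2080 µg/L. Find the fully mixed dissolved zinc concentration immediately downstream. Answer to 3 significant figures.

Conservation of mass: C = (59.90·2.700 + 4.610·1800 + 14.50·2080) / 79.01 = 38620/79.01 = 488.8 µg/L.

489 µg/L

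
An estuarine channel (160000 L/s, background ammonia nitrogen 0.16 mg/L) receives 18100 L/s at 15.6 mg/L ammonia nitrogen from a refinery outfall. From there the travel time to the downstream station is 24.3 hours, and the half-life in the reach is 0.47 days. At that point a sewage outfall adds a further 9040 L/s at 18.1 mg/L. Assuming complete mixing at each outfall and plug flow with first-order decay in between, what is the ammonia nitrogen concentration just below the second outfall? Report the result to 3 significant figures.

After mixing, C = (160000·0.1600 + 18100·15.60) / 178100 = 308000/178100 = 1.729 mg/L; combined flow 178100 L/s.
Half-life 0.47 d → k = ln 2 / 0.47 = 1.475 d⁻¹.
After decay, C = 1.729 × e^(−kt) = 1.729 × 0.2246 = 0.3884 mg/L.
At the second outfall, C = (178100·0.3884 + 9040·18.10) / (178100 + 9040) = 1.244 mg/L.

1.24 mg/L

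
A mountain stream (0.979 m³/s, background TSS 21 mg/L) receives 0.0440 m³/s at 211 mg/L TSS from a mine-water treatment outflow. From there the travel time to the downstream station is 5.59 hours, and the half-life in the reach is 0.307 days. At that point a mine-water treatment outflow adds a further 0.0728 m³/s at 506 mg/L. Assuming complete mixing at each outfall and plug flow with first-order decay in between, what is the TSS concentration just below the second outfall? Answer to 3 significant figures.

Flow-weighted average: C = (0.9790·21.00 + 0.04400·211.0) / 1.023 = 29.84/1.023 = 29.17 mg/L; combined flow 1.023 m³/s.
Half-life 0.307 d → k = ln 2 / 0.307 = 2.258 d⁻¹.
Decay over the reach: 29.17·exp(−kt) = 29.17·0.5910 = 17.24 mg/L.
Second outfall: C = (1.023·17.24 + 0.07280·506.0)/1.096 = 49.71 mg/L.

49.7 mg/L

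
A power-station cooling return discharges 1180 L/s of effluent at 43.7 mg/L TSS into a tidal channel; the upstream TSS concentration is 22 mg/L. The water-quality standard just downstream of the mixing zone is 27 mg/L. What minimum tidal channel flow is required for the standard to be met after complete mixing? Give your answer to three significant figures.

3940 L/s

Set C_mix = 27: (Q·22.00 + 1180·43.70) / (Q + 1180) = 27
→ Q = 1180·(43.70 − 27)/(27 − 22.00) = 3941 L/s.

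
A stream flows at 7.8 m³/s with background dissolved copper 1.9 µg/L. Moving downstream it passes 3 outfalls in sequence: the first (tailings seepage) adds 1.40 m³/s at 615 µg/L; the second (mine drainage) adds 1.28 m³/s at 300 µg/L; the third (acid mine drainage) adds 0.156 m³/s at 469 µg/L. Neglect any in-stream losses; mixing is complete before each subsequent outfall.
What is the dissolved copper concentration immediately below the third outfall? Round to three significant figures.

125 µg/L

Below outfall 1: Q → 9.200 m³/s, C = (7.800·1.900 + 1.400·615.0)/9.200 = 95.20 µg/L.
Below outfall 2: Q → 10.48 m³/s, C = (9.200·95.20 + 1.280·300.0)/10.48 = 120.2 µg/L.
Below outfall 3: Q → 10.64 m³/s, C = (10.48·120.2 + 0.1560·469.0)/10.64 = 125.3 µg/L.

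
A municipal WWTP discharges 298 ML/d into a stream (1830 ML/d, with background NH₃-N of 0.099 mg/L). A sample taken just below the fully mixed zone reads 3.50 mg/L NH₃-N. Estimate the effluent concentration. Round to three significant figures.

Mass balance: 1830·0.09900 + 298.0·Cₑ = 2128·3.500
→ Cₑ = (2128·3.500 − 1830·0.09900) / 298.0 = 24.39 mg/L.

24.4 mg/L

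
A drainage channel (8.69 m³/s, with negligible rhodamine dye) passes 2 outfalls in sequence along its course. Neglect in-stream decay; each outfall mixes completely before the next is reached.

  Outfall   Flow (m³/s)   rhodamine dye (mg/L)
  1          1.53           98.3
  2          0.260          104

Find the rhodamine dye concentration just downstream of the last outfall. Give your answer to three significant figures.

After outfall 1: Q = 8.690 + 1.530 = 10.22 m³/s; C = (8.690·0 + 1.530·98.30)/10.22 = 14.72 mg/L.
After outfall 2: Q = 10.22 + 0.2600 = 10.48 m³/s; C = (10.22·14.72 + 0.2600·104.0)/10.48 = 16.93 mg/L.

16.9 mg/L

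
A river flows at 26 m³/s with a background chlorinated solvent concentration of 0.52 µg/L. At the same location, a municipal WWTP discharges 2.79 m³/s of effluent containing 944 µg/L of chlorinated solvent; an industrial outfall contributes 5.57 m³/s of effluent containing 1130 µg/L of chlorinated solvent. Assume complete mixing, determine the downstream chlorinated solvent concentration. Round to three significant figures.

260 µg/L

Flow-weighted average: C = (26.00·0.5200 + 2.790·944.0 + 5.570·1130) / 34.36 = 8941/34.36 = 260.2 µg/L.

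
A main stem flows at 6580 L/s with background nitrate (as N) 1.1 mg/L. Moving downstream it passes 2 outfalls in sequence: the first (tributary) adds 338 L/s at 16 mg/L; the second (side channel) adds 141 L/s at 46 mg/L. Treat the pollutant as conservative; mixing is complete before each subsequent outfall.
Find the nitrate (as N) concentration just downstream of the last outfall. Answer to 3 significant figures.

Outfall 1: combined Q = 6918 L/s; C = (6580·1.100 + 338.0·16.00)/6918 = 1.828 mg/L.
Outfall 2: combined Q = 7059 L/s; C = (6918·1.828 + 141.0·46.00)/7059 = 2.710 mg/L.

2.71 mg/L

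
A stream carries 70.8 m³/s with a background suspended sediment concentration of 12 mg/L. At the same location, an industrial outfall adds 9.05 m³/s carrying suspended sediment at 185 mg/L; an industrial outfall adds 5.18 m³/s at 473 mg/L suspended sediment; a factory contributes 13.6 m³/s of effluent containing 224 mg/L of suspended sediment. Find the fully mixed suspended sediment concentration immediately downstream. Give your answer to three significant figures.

Flow-weighted average: C = (70.80·12.00 + 9.050·185.0 + 5.180·473.0 + 13.60·224.0) / 98.63 = 8020/98.63 = 81.32 mg/L.

81.3 mg/L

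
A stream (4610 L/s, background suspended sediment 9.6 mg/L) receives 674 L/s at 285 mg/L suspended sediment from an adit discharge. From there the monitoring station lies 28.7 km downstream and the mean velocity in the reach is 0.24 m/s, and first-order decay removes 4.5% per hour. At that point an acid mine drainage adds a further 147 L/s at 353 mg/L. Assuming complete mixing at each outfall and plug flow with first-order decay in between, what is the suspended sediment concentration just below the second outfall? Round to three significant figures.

After mixing, C = (4610·9.600 + 674.0·285.0) / 5284 = 236300/5284 = 44.73 mg/L; combined flow 5284 L/s.
Travel time t = 28.7·1000 / 0.24 = 119600 s = 33.22 h.
4.5%/h lost → k = −ln(1 − 0.045) = 0.04604 h⁻¹.
Decay over the reach: 44.73·exp(−kt) = 44.73·0.2167 = 9.690 mg/L.
Second outfall: C = (5284·9.690 + 147.0·353.0)/5431 = 18.98 mg/L.

19.0 mg/L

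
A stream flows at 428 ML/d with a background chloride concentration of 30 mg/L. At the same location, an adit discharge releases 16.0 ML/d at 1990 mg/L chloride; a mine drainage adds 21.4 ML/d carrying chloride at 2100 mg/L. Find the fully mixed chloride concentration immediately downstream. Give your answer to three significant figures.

Conservation of mass: C = (428.0·30.00 + 16.00·1990 + 21.40·2100) / 465.4 = 89620/465.4 = 192.6 mg/L.

193 mg/L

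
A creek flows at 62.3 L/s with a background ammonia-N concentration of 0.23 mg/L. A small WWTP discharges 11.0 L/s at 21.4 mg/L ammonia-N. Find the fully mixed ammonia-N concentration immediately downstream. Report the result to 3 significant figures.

3.41 mg/L

Mass balance: C = (62.30·0.2300 + 11.00·21.40) / 73.30 = 249.7/73.30 = 3.407 mg/L.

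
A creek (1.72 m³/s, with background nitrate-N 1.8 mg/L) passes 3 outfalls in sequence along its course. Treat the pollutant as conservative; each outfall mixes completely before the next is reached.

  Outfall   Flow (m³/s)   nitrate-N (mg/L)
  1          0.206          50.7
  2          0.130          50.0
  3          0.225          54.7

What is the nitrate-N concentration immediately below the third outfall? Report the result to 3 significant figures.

After outfall 1: Q = 1.720 + 0.2060 = 1.926 m³/s; C = (1.720·1.800 + 0.2060·50.70)/1.926 = 7.030 mg/L.
After outfall 2: Q = 1.926 + 0.1300 = 2.056 m³/s; C = (1.926·7.030 + 0.1300·50.00)/2.056 = 9.747 mg/L.
After outfall 3: Q = 2.056 + 0.2250 = 2.281 m³/s; C = (2.056·9.747 + 0.2250·54.70)/2.281 = 14.18 mg/L.

14.2 mg/L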